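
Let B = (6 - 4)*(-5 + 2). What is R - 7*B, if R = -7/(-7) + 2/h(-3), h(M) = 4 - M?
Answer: 303/7 ≈ 43.286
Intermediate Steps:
B = -6 (B = 2*(-3) = -6)
R = 9/7 (R = -7/(-7) + 2/(4 - 1*(-3)) = -7*(-⅐) + 2/(4 + 3) = 1 + 2/7 = 9/7 ≈ 1.2857)
R - 7*B = 9/7 - 7*(-6) = 9/7 + 42 = 303/7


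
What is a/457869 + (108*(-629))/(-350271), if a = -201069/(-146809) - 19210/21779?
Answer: 3683366019457684997/18992068765006748307 ≈ 0.19394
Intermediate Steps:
a = 1558880861/3197353211 (a = -201069*(-1/146809) - 19210*1/21779 = 201069/146809 - 19210/21779 = 1558880861/3197353211 ≈ 0.48755)
a/457869 + (108*(-629))/(-350271) = (1558880861/3197353211)/457869 + (108*(-629))/(-350271) = (1558880861/3197353211)*(1/457869) - 67932*(-1/350271) = 1558880861/1463968917367359 + 2516/12973 = 3683366019457684997/18992068765006748307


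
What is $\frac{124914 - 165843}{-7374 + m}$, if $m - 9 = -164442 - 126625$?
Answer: $\frac{40929}{298432} \approx 0.13715$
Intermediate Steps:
$m = -291058$ ($m = 9 - 291067 = -291058$)
$\frac{124914 - 165843}{-7374 + m} = \frac{124914 - 165843}{-7374 - 291058} = - \frac{40929}{-298432} = \left(-40929\right) \left(- \frac{1}{298432}\right) = \frac{40929}{298432}$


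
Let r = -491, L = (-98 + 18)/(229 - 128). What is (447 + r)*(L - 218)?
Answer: 972312/101 ≈ 9626.8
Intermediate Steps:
L = -80/101 ≈ -0.79208
(447 + r)*(L - 218) = (447 - 491)*(-80/101 - 218) = -44*(-22098/101) = 972312/101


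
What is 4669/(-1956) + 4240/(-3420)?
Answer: -404357/111492 ≈ -3.6268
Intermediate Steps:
4669/(-1956) + 4240/(-3420) = 4669*(-1/1956) + 4240*(-1/3420) = -4669/1956 - 212/171 = -404357/111492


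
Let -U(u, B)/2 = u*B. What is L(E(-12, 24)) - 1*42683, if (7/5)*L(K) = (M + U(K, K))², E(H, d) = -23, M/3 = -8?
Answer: 5554839/7 ≈ 7.9355e+5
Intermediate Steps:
M = -24 (M = 3*(-8) = -24)
U(u, B) = -2*B*u (U(u, B) = -2*u*B = -2*B*u)
L(K) = 5*(-24 - 2*K²)²/7 (L(K) = 5*(-24 - 2*K*K)²/7 = 5*(-24 - 2*K²)²/7)
L(E(-12, 24)) - 1*42683 = 20*(12 + (-23)²)²/7 - 1*42683 = 20*(12 + 529)²/7 - 42683 = (20/7)*541² - 42683 = (20/7)*292681 - 42683 = 5853620/7 - 42683 = 5554839/7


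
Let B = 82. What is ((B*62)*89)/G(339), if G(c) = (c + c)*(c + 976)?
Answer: 226238/445785 ≈ 0.50750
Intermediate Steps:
G(c) = 2*c*(976 + c) (G(c) = (2*c)*(976 + c) = 2*c*(976 + c))
((B*62)*89)/G(339) = ((82*62)*89)/((2*339*(976 + 339))) = (5084*89)/((2*339*1315)) = 452476/891570 = 452476*(1/891570) = 226238/445785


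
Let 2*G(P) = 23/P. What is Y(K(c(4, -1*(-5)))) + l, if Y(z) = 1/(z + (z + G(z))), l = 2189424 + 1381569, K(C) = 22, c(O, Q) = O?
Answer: 6995575331/1959 ≈ 3.5710e+6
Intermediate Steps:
l = 3570993
G(P) = 23/(2*P) (G(P) = (23/P)/2 = 23/(2*P))
Y(z) = 1/(2*z + 23/(2*z)) (Y(z) = 1/(z + (z + 23/(2*z))) = 1/(2*z + 23/(2*z)))
Y(K(c(4, -1*(-5)))) + l = 2*22/(23 + 4*22²) + 3570993 = 2*22/(23 + 4*484) + 3570993 = 2*22/(23 + 1936) + 3570993 = 2*22/1959 + 3570993 = 2*22*(1/1959) + 3570993 = 44/1959 + 3570993 = 6995575331/1959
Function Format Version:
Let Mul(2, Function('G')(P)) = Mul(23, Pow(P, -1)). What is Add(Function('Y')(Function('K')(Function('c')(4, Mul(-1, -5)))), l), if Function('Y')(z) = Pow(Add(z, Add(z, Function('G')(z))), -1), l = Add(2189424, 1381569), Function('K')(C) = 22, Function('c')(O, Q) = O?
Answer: Rational(6995575331, 1959) ≈ 3.5710e+6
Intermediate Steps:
l = 3570993
Function('G')(P) = Mul(Rational(23, 2), Pow(P, -1)) (Function('G')(P) = Mul(Rational(1, 2), Mul(23, Pow(P, -1))) = Mul(Rational(23, 2), Pow(P, -1)))
Function('Y')(z) = Pow(Add(Mul(2, z), Mul(Rational(23, 2), Pow(z, -1))), -1) (Function('Y')(z) = Pow(Add(z, Add(z, Mul(Rational(23, 2), Pow(z, -1)))), -1) = Pow(Add(Mul(2, z), Mul(Rational(23, 2), Pow(z, -1))), -1))
Add(Function('Y')(Function('K')(Function('c')(4, Mul(-1, -5)))), l) = Add(Mul(2, 22, Pow(Add(23, Mul(4, Pow(22, 2))), -1)), 3570993) = Add(Mul(2, 22, Pow(Add(23, Mul(4, 484)), -1)), 3570993) = Add(Mul(2, 22, Pow(Add(23, 1936), -1)), 3570993) = Add(Mul(2, 22, Pow(1959, -1)), 3570993) = Add(Mul(2, 22, Rational(1, 1959)), 3570993) = Add(Rational(44, 1959), 3570993) = Rational(6995575331, 1959)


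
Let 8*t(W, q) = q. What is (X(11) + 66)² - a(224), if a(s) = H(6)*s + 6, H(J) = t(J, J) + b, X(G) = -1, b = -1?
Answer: 4275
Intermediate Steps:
t(W, q) = q/8
H(J) = -1 + J/8 (H(J) = J/8 - 1 = -1 + J/8)
a(s) = 6 - s/4 (a(s) = (-1 + (⅛)*6)*s + 6 = (-1 + ¾)*s + 6 = -s/4 + 6 = 6 - s/4)
(X(11) + 66)² - a(224) = (-1 + 66)² - (6 - ¼*224) = 65² - (6 - 56) = 4225 - 1*(-50) = 4225 + 50 = 4275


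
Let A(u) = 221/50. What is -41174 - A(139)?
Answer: -2058921/50 ≈ -41178.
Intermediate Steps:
A(u) = 221/50 (A(u) = 221*(1/50) = 221/50)
-41174 - A(139) = -41174 - 1*221/50 = -41174 - 221/50 = -2058921/50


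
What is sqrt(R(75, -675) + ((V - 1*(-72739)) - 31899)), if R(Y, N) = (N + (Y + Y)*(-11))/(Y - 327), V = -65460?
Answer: I*sqrt(43413405)/42 ≈ 156.88*I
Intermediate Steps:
R(Y, N) = (N - 22*Y)/(-327 + Y) (R(Y, N) = (N + (2*Y)*(-11))/(-327 + Y) = (N - 22*Y)/(-327 + Y))
sqrt(R(75, -675) + ((V - 1*(-72739)) - 31899)) = sqrt((-675 - 22*75)/(-327 + 75) + ((-65460 - 1*(-72739)) - 31899)) = sqrt((-675 - 1650)/(-252) + ((-65460 + 72739) - 31899)) = sqrt(-1/252*(-2325) + (7279 - 31899)) = sqrt(775/84 - 24620) = sqrt(-2067305/84) = I*sqrt(43413405)/42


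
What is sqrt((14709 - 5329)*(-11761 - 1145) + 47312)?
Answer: 2*I*sqrt(30252742) ≈ 11001.0*I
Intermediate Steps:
sqrt((14709 - 5329)*(-11761 - 1145) + 47312) = sqrt(9380*(-12906) + 47312) = sqrt(-121058280 + 47312) = sqrt(-121010968) = 2*I*sqrt(30252742)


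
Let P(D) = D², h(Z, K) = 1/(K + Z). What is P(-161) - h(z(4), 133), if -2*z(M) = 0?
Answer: 3447492/133 ≈ 25921.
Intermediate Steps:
z(M) = 0 (z(M) = -½*0 = 0)
P(-161) - h(z(4), 133) = (-161)² - 1/(133 + 0) = 25921 - 1/133 = 3447492/133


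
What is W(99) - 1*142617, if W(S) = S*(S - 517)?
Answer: -183999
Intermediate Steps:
W(S) = S*(-517 + S)
W(99) - 1*142617 = 99*(-517 + 99) - 1*142617 = 99*(-418) - 142617 = -41382 - 142617 = -183999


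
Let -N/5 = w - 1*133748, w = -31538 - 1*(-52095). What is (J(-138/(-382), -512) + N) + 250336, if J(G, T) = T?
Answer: 815779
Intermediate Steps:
w = 20557 (w = -31538 + 52095 = 20557)
N = 565955 (N = -5*(20557 - 1*133748) = -5*(20557 - 133748) = -5*(-113191) = 565955)
(J(-138/(-382), -512) + N) + 250336 = (-512 + 565955) + 250336 = 565443 + 250336 = 815779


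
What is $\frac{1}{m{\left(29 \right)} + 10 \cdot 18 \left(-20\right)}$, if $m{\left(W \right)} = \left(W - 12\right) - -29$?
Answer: $- \frac{1}{3554} \approx -0.00028137$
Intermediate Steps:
$m{\left(W \right)} = 17 + W$ ($m{\left(W \right)} = \left(-12 + W\right) + 29 = 17 + W$)
$\frac{1}{m{\left(29 \right)} + 10 \cdot 18 \left(-20\right)} = \frac{1}{\left(17 + 29\right) + 10 \cdot 18 \left(-20\right)} = \frac{1}{46 + 180 \left(-20\right)} = \frac{1}{46 - 3600} = \frac{1}{-3554} = - \frac{1}{3554}$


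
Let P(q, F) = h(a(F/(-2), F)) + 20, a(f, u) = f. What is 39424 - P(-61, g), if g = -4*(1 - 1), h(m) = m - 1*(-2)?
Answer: 39402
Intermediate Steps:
h(m) = 2 + m (h(m) = m + 2 = 2 + m)
g = 0 (g = -4*0 = 0)
P(q, F) = 22 - F/2 (P(q, F) = (2 + F/(-2)) + 20 = (2 + F*(-1/2)) + 20 = (2 - F/2) + 20 = 22 - F/2)
39424 - P(-61, g) = 39424 - (22 - 1/2*0) = 39424 - (22 + 0) = 39424 - 1*22 = 39424 - 22 = 39402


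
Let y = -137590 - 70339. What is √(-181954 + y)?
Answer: 13*I*√2307 ≈ 624.41*I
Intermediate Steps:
y = -207929
√(-181954 + y) = √(-181954 - 207929) = √(-389883) = 13*I*√2307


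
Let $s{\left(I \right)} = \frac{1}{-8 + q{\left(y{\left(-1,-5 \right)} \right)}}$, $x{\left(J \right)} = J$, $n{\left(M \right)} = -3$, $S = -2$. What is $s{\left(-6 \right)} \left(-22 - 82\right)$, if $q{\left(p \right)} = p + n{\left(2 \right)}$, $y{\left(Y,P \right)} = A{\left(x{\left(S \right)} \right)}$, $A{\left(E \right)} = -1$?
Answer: $\frac{26}{3} \approx 8.6667$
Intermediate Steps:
$y{\left(Y,P \right)} = -1$
$q{\left(p \right)} = -3 + p$ ($q{\left(p \right)} = p - 3 = -3 + p$)
$s{\left(I \right)} = - \frac{1}{12}$ ($s{\left(I \right)} = \frac{1}{-8 - 4} = \frac{1}{-12} = - \frac{1}{12}$)
$s{\left(-6 \right)} \left(-22 - 82\right) = - \frac{-22 - 82}{12} = \left(- \frac{1}{12}\right) \left(-104\right) = \frac{26}{3}$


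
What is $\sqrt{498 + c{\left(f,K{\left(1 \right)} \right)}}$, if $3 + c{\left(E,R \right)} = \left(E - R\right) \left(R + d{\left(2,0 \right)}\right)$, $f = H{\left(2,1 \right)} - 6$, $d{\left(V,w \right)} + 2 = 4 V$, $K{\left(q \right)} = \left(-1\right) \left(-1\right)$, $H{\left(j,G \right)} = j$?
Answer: $2 \sqrt{115} \approx 21.448$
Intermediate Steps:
$K{\left(q \right)} = 1$
$d{\left(V,w \right)} = -2 + 4 V$
$f = -4$ ($f = 2 - 6 = -4$)
$c{\left(E,R \right)} = -3 + \left(6 + R\right) \left(E - R\right)$ ($c{\left(E,R \right)} = -3 + \left(E - R\right) \left(R + \left(-2 + 4 \cdot 2\right)\right) = -3 + \left(E - R\right) \left(R + \left(-2 + 8\right)\right) = -3 + \left(E - R\right) \left(R + 6\right) = -3 + \left(E - R\right) \left(6 + R\right) = -3 + \left(6 + R\right) \left(E - R\right)$)
$\sqrt{498 + c{\left(f,K{\left(1 \right)} \right)}} = \sqrt{498 - 38} = \sqrt{460} = 2 \sqrt{115}$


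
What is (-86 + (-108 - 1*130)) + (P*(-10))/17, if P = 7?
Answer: -5578/17 ≈ -328.12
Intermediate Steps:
(-86 + (-108 - 1*130)) + (P*(-10))/17 = (-86 + (-108 - 1*130)) + (7*(-10))/17 = (-86 + (-108 - 130)) - 70*1/17 = (-86 - 238) - 70/17 = -324 - 70/17 = -5578/17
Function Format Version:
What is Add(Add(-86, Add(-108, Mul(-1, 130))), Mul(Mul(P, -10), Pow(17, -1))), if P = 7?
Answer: Rational(-5578, 17) ≈ -328.12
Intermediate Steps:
Add(Add(-86, Add(-108, Mul(-1, 130))), Mul(Mul(P, -10), Pow(17, -1))) = Add(Add(-86, Add(-108, Mul(-1, 130))), Mul(Mul(7, -10), Pow(17, -1))) = Add(Add(-86, Add(-108, -130)), Mul(-70, Rational(1, 17))) = Add(Add(-86, -238), Rational(-70, 17)) = Add(-324, Rational(-70, 17)) = Rational(-5578, 17)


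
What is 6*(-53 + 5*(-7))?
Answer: -528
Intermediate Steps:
6*(-53 + 5*(-7)) = 6*(-53 - 35) = 6*(-88) = -528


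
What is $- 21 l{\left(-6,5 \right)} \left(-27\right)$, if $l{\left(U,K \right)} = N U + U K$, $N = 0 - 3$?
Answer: $-6804$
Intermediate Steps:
$N = -3$
$l{\left(U,K \right)} = - 3 U + K U$ ($l{\left(U,K \right)} = - 3 U + U K = - 3 U + K U$)
$- 21 l{\left(-6,5 \right)} \left(-27\right) = - 21 \left(- 6 \left(-3 + 5\right)\right) \left(-27\right) = - 21 \left(\left(-6\right) 2\right) \left(-27\right) = \left(-21\right) \left(-12\right) \left(-27\right) = 252 \left(-27\right) = -6804$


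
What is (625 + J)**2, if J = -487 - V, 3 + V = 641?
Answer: 250000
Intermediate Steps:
V = 638 (V = -3 + 641 = 638)
J = -1125 (J = -487 - 1*638 = -487 - 638 = -1125)
(625 + J)**2 = (625 - 1125)**2 = (-500)**2 = 250000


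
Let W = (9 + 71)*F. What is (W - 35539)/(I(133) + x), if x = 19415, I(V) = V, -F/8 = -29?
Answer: -16979/19548 ≈ -0.86858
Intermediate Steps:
F = 232 (F = -8*(-29) = 232)
W = 18560 (W = (9 + 71)*232 = 80*232 = 18560)
(W - 35539)/(I(133) + x) = (18560 - 35539)/(133 + 19415) = -16979/19548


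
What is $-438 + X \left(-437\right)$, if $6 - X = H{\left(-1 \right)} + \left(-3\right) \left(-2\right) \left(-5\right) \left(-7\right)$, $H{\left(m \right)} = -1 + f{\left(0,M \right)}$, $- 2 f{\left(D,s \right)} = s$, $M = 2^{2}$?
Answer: $87399$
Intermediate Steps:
$M = 4$
$f{\left(D,s \right)} = - \frac{s}{2}$
$H{\left(m \right)} = -3$ ($H{\left(m \right)} = -1 - 2 = -3$)
$X = -201$ ($X = 6 - \left(-3 + \left(-3\right) \left(-2\right) \left(-5\right) \left(-7\right)\right) = 6 - \left(-3 + 6 \left(-5\right) \left(-7\right)\right) = 6 - \left(-3 - -210\right) = 6 - \left(-3 + 210\right) = 6 - 207 = -201$)
$-438 + X \left(-437\right) = -438 - -87837 = -438 + 87837 = 87399$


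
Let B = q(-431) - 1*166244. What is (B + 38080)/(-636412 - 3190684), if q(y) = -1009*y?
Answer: -306715/3827096 ≈ -0.080143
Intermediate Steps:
B = 268635 (B = -1009*(-431) - 1*166244 = 434879 - 166244 = 268635)
(B + 38080)/(-636412 - 3190684) = (268635 + 38080)/(-636412 - 3190684) = 306715/(-3827096) = 306715*(-1/3827096) = -306715/3827096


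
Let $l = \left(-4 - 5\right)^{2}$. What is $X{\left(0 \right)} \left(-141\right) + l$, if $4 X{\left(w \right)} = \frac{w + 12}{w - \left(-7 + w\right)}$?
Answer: $\frac{144}{7} \approx 20.571$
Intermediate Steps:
$l = 81$ ($l = \left(-9\right)^{2} = 81$)
$X{\left(w \right)} = \frac{3}{7} + \frac{w}{28}$ ($X{\left(w \right)} = \frac{\left(w + 12\right) \frac{1}{w - \left(-7 + w\right)}}{4} = \frac{\left(12 + w\right) \frac{1}{7}}{4} = \frac{\frac{12}{7} + \frac{w}{7}}{4} = \frac{3}{7} + \frac{w}{28}$)
$X{\left(0 \right)} \left(-141\right) + l = \left(\frac{3}{7} + \frac{1}{28} \cdot 0\right) \left(-141\right) + 81 = \left(\frac{3}{7} + 0\right) \left(-141\right) + 81 = \frac{3}{7} \left(-141\right) + 81 = - \frac{423}{7} + 81 = \frac{144}{7}$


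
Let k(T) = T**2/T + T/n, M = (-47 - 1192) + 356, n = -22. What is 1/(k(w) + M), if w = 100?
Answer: -11/8663 ≈ -0.0012698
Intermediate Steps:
M = -883 (M = -1239 + 356 = -883)
k(T) = 21*T/22 (k(T) = T**2/T + T/(-22) = T + T*(-1/22) = T - T/22 = 21*T/22)
1/(k(w) + M) = 1/((21/22)*100 - 883) = 1/(1050/11 - 883) = 1/(-8663/11) = -11/8663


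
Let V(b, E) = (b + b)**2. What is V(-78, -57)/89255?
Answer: 24336/89255 ≈ 0.27266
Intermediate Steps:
V(b, E) = 4*b**2 (V(b, E) = (2*b)**2 = 4*b**2)
V(-78, -57)/89255 = (4*(-78)**2)/89255 = (4*6084)*(1/89255) = 24336*(1/89255) = 24336/89255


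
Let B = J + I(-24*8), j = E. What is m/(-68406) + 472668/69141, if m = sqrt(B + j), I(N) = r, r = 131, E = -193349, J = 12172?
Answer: 157556/23047 - I*sqrt(181046)/68406 ≈ 6.8363 - 0.0062201*I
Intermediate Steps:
I(N) = 131
j = -193349
B = 12303 (B = 12172 + 131 = 12303)
m = I*sqrt(181046) (m = sqrt(12303 - 193349) = sqrt(-181046) = I*sqrt(181046) ≈ 425.5*I)
m/(-68406) + 472668/69141 = (I*sqrt(181046))/(-68406) + 472668/69141 = (I*sqrt(181046))*(-1/68406) + 472668*(1/69141) = -I*sqrt(181046)/68406 + 157556/23047 = 157556/23047 - I*sqrt(181046)/68406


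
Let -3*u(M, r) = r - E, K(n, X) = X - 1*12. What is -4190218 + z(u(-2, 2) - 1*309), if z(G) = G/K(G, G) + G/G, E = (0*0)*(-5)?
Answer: -4043558476/965 ≈ -4.1902e+6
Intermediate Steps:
K(n, X) = -12 + X (K(n, X) = X - 12 = -12 + X)
E = 0 (E = 0*(-5) = 0)
u(M, r) = -r/3 (u(M, r) = -(r - 1*0)/3 = -(r + 0)/3 = -r/3)
z(G) = 1 + G/(-12 + G) (z(G) = G/(-12 + G) + G/G = G/(-12 + G) + 1 = 1 + G/(-12 + G))
-4190218 + z(u(-2, 2) - 1*309) = -4190218 + 2*(-6 + (-1/3*2 - 1*309))/(-12 + (-1/3*2 - 1*309)) = -4190218 + 2*(-6 + (-2/3 - 309))/(-12 + (-2/3 - 309)) = -4190218 + 2*(-6 - 929/3)/(-12 - 929/3) = -4190218 + 2*(-947/3)/(-965/3) = -4190218 + 2*(-3/965)*(-947/3) = -4190218 + 1894/965 = -4043558476/965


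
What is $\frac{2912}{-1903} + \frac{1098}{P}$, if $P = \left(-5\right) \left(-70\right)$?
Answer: $\frac{535147}{333025} \approx 1.6069$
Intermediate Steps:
$P = 350$
$\frac{2912}{-1903} + \frac{1098}{P} = \frac{2912}{-1903} + \frac{1098}{350} = 2912 \left(- \frac{1}{1903}\right) + 1098 \cdot \frac{1}{350} = - \frac{2912}{1903} + \frac{549}{175} = \frac{535147}{333025}$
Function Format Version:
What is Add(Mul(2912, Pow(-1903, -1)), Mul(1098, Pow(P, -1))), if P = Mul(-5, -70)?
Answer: Rational(535147, 333025) ≈ 1.6069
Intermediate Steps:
P = 350
Add(Mul(2912, Pow(-1903, -1)), Mul(1098, Pow(P, -1))) = Add(Mul(2912, Pow(-1903, -1)), Mul(1098, Pow(350, -1))) = Add(Mul(2912, Rational(-1, 1903)), Mul(1098, Rational(1, 350))) = Add(Rational(-2912, 1903), Rational(549, 175)) = Rational(535147, 333025)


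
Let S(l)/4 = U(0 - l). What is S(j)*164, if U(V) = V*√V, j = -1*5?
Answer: 3280*√5 ≈ 7334.3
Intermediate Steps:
j = -5
U(V) = V^(3/2)
S(l) = 4*(-l)^(3/2) (S(l) = 4*(0 - l)^(3/2) = 4*(-l)^(3/2))
S(j)*164 = (4*(-1*(-5))^(3/2))*164 = (4*5^(3/2))*164 = (4*(5*√5))*164 = (20*√5)*164 = 3280*√5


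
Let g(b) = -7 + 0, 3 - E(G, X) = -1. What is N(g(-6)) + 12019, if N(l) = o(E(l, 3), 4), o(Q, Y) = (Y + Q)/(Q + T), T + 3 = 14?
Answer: 180293/15 ≈ 12020.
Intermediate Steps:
T = 11 (T = -3 + 14 = 11)
E(G, X) = 4 (E(G, X) = 3 - 1*(-1) = 3 + 1 = 4)
o(Q, Y) = (Q + Y)/(11 + Q) (o(Q, Y) = (Y + Q)/(Q + 11) = (Q + Y)/(11 + Q))
g(b) = -7
N(l) = 8/15 (N(l) = (4 + 4)/(11 + 4) = 8/15)
N(g(-6)) + 12019 = 8/15 + 12019 = 180293/15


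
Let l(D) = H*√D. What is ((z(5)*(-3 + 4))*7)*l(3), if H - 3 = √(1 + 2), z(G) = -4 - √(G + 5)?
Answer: -7*√3*(3 + √3)*(4 + √10) ≈ -410.92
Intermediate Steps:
z(G) = -4 - √(5 + G)
H = 3 + √3 (H = 3 + √(1 + 2) = 3 + √3 ≈ 4.7320)
l(D) = √D*(3 + √3) (l(D) = (3 + √3)*√D = √D*(3 + √3))
((z(5)*(-3 + 4))*7)*l(3) = (((-4 - √(5 + 5))*(-3 + 4))*7)*(√3*(3 + √3)) = (((-4 - √10)*1)*7)*(√3*(3 + √3)) = ((-4 - √10)*7)*(√3*(3 + √3)) = (-28 - 7*√10)*(√3*(3 + √3)) = √3*(-28 - 7*√10)*(3 + √3)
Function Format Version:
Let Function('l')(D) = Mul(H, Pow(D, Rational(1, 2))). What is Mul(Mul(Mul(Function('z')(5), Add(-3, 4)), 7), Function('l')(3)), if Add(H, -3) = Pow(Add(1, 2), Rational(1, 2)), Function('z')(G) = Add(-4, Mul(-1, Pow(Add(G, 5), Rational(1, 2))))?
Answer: Mul(-7, Pow(3, Rational(1, 2)), Add(3, Pow(3, Rational(1, 2))), Add(4, Pow(10, Rational(1, 2)))) ≈ -410.92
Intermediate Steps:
Function('z')(G) = Add(-4, Mul(-1, Pow(Add(5, G), Rational(1, 2))))
H = Add(3, Pow(3, Rational(1, 2))) (H = Add(3, Pow(Add(1, 2), Rational(1, 2))) = Add(3, Pow(3, Rational(1, 2))) ≈ 4.7320)
Function('l')(D) = Mul(Pow(D, Rational(1, 2)), Add(3, Pow(3, Rational(1, 2)))) (Function('l')(D) = Mul(Add(3, Pow(3, Rational(1, 2))), Pow(D, Rational(1, 2))) = Mul(Pow(D, Rational(1, 2)), Add(3, Pow(3, Rational(1, 2)))))
Mul(Mul(Mul(Function('z')(5), Add(-3, 4)), 7), Function('l')(3)) = Mul(Mul(Mul(Add(-4, Mul(-1, Pow(Add(5, 5), Rational(1, 2)))), Add(-3, 4)), 7), Mul(Pow(3, Rational(1, 2)), Add(3, Pow(3, Rational(1, 2))))) = Mul(Mul(Mul(Add(-4, Mul(-1, Pow(10, Rational(1, 2)))), 1), 7), Mul(Pow(3, Rational(1, 2)), Add(3, Pow(3, Rational(1, 2))))) = Mul(Mul(Add(-4, Mul(-1, Pow(10, Rational(1, 2)))), 7), Mul(Pow(3, Rational(1, 2)), Add(3, Pow(3, Rational(1, 2))))) = Mul(Add(-28, Mul(-7, Pow(10, Rational(1, 2)))), Mul(Pow(3, Rational(1, 2)), Add(3, Pow(3, Rational(1, 2))))) = Mul(Pow(3, Rational(1, 2)), Add(-28, Mul(-7, Pow(10, Rational(1, 2)))), Add(3, Pow(3, Rational(1, 2))))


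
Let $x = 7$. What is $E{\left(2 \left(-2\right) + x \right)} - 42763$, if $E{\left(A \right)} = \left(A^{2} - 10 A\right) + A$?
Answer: $-42781$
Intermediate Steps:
$E{\left(A \right)} = A^{2} - 9 A$
$E{\left(2 \left(-2\right) + x \right)} - 42763 = \left(2 \left(-2\right) + 7\right) \left(-9 + \left(2 \left(-2\right) + 7\right)\right) - 42763 = \left(-4 + 7\right) \left(-9 + \left(-4 + 7\right)\right) - 42763 = 3 \left(-9 + 3\right) - 42763 = 3 \left(-6\right) - 42763 = -18 - 42763 = -42781$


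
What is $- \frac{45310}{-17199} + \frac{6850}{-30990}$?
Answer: $\frac{42878125}{17766567} \approx 2.4134$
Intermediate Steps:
$- \frac{45310}{-17199} + \frac{6850}{-30990} = \left(-45310\right) \left(- \frac{1}{17199}\right) + 6850 \left(- \frac{1}{30990}\right) = \frac{45310}{17199} - \frac{685}{3099} = \frac{42878125}{17766567}$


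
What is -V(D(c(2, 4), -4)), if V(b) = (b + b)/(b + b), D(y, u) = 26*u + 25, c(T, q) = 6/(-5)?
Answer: -1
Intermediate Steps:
c(T, q) = -6/5 (c(T, q) = 6*(-⅕) = -6/5)
D(y, u) = 25 + 26*u
V(b) = 1 (V(b) = (2*b)/((2*b)) = (2*b)*(1/(2*b)) = 1)
-V(D(c(2, 4), -4)) = -1*1 = -1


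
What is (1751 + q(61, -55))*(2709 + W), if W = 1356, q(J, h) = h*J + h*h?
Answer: 5776365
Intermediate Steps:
q(J, h) = h² + J*h (q(J, h) = J*h + h² = h² + J*h)
(1751 + q(61, -55))*(2709 + W) = (1751 - 55*(61 - 55))*(2709 + 1356) = (1751 - 55*6)*4065 = (1751 - 330)*4065 = 1421*4065 = 5776365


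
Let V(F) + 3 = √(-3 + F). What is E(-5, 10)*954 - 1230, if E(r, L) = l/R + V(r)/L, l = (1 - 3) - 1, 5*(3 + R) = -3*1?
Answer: -3606/5 + 954*I*√2/5 ≈ -721.2 + 269.83*I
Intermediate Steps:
R = -18/5 (R = -3 + (-3*1)/5 = -3 + (⅕)*(-3) = -3 - ⅗ = -18/5 ≈ -3.6000)
V(F) = -3 + √(-3 + F)
l = -3 (l = -2 - 1 = -3)
E(r, L) = ⅚ + (-3 + √(-3 + r))/L (E(r, L) = -3/(-18/5) + (-3 + √(-3 + r))/L = -3*(-5/18) + (-3 + √(-3 + r))/L = ⅚ + (-3 + √(-3 + r))/L)
E(-5, 10)*954 - 1230 = ((-3 + √(-3 - 5) + (⅚)*10)/10)*954 - 1230 = ((-3 + √(-8) + 25/3)/10)*954 - 1230 = ((-3 + 2*I*√2 + 25/3)/10)*954 - 1230 = ((16/3 + 2*I*√2)/10)*954 - 1230 = (8/15 + I*√2/5)*954 - 1230 = (2544/5 + 954*I*√2/5) - 1230 = -3606/5 + 954*I*√2/5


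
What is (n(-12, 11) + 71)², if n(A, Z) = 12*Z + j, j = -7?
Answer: 38416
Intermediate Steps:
n(A, Z) = -7 + 12*Z (n(A, Z) = 12*Z - 7 = -7 + 12*Z)
(n(-12, 11) + 71)² = ((-7 + 12*11) + 71)² = ((-7 + 132) + 71)² = (125 + 71)² = 196² = 38416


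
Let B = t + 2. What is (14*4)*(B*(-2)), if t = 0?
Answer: -224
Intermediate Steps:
B = 2 (B = 0 + 2 = 2)
(14*4)*(B*(-2)) = (14*4)*(2*(-2)) = 56*(-4) = -224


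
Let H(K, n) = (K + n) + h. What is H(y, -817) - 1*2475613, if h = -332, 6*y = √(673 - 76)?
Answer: -2476762 + √597/6 ≈ -2.4768e+6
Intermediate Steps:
y = √597/6 (y = √(673 - 76)/6 = √597/6 ≈ 4.0723)
H(K, n) = -332 + K + n (H(K, n) = (K + n) - 332 = -332 + K + n)
H(y, -817) - 1*2475613 = (-332 + √597/6 - 817) - 1*2475613 = (-1149 + √597/6) - 2475613 = -2476762 + √597/6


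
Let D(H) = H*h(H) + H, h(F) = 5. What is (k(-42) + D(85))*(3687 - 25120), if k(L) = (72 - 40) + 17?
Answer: -11981047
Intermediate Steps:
k(L) = 49 (k(L) = 32 + 17 = 49)
D(H) = 6*H (D(H) = H*5 + H = 5*H + H = 6*H)
(k(-42) + D(85))*(3687 - 25120) = (49 + 6*85)*(3687 - 25120) = (49 + 510)*(-21433) = 559*(-21433) = -11981047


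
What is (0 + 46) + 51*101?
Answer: 5197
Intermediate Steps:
(0 + 46) + 51*101 = 46 + 5151 = 5197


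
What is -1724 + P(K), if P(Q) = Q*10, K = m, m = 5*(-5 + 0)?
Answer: -1974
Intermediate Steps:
m = -25 (m = 5*(-5) = -25)
K = -25
P(Q) = 10*Q
-1724 + P(K) = -1724 + 10*(-25) = -1724 - 250 = -1974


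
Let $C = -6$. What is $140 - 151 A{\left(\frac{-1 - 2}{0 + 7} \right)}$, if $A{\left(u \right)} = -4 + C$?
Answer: $1650$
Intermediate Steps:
$A{\left(u \right)} = -10$ ($A{\left(u \right)} = -4 - 6 = -10$)
$140 - 151 A{\left(\frac{-1 - 2}{0 + 7} \right)} = 140 - -1510 = 140 + 1510 = 1650$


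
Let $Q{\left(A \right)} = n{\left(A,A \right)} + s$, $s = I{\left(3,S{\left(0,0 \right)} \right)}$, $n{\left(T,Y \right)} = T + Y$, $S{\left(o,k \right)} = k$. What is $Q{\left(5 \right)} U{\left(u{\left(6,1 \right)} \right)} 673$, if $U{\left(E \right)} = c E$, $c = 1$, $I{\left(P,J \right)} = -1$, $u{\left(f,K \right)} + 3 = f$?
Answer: $18171$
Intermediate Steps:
$u{\left(f,K \right)} = -3 + f$
$s = -1$
$U{\left(E \right)} = E$ ($U{\left(E \right)} = 1 E = E$)
$Q{\left(A \right)} = -1 + 2 A$ ($Q{\left(A \right)} = \left(A + A\right) - 1 = 2 A - 1 = -1 + 2 A$)
$Q{\left(5 \right)} U{\left(u{\left(6,1 \right)} \right)} 673 = \left(-1 + 2 \cdot 5\right) \left(-3 + 6\right) 673 = \left(-1 + 10\right) 3 \cdot 673 = 9 \cdot 3 \cdot 673 = 27 \cdot 673 = 18171$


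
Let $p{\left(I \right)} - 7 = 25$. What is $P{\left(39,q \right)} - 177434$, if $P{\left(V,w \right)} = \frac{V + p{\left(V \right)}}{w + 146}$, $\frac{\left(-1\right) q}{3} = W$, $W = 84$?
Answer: $- \frac{18808075}{106} \approx -1.7743 \cdot 10^{5}$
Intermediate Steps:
$p{\left(I \right)} = 32$ ($p{\left(I \right)} = 7 + 25 = 32$)
$q = -252$ ($q = \left(-3\right) 84 = -252$)
$P{\left(V,w \right)} = \frac{32 + V}{146 + w}$ ($P{\left(V,w \right)} = \frac{V + 32}{w + 146} = \frac{32 + V}{146 + w}$)
$P{\left(39,q \right)} - 177434 = \frac{32 + 39}{146 - 252} - 177434 = \frac{1}{-106} \cdot 71 - 177434 = \left(- \frac{1}{106}\right) 71 - 177434 = - \frac{71}{106} - 177434 = - \frac{18808075}{106}$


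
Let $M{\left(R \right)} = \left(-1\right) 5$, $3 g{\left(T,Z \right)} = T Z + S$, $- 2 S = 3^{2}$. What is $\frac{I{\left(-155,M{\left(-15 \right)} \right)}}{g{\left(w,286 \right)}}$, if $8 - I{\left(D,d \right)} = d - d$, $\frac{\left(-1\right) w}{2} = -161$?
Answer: $\frac{48}{184175} \approx 0.00026062$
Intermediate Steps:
$S = - \frac{9}{2}$ ($S = - \frac{3^{2}}{2} = \left(- \frac{1}{2}\right) 9 = - \frac{9}{2} \approx -4.5$)
$w = 322$ ($w = \left(-2\right) \left(-161\right) = 322$)
$g{\left(T,Z \right)} = - \frac{3}{2} + \frac{T Z}{3}$ ($g{\left(T,Z \right)} = \frac{T Z - \frac{9}{2}}{3} = \frac{- \frac{9}{2} + T Z}{3} = - \frac{3}{2} + \frac{T Z}{3}$)
$M{\left(R \right)} = -5$
$I{\left(D,d \right)} = 8$ ($I{\left(D,d \right)} = 8 - \left(d - d\right) = 8 - 0 = 8 + 0 = 8$)
$\frac{I{\left(-155,M{\left(-15 \right)} \right)}}{g{\left(w,286 \right)}} = \frac{8}{- \frac{3}{2} + \frac{1}{3} \cdot 322 \cdot 286} = \frac{8}{- \frac{3}{2} + \frac{92092}{3}} = \frac{8}{\frac{184175}{6}} = 8 \cdot \frac{6}{184175} = \frac{48}{184175}$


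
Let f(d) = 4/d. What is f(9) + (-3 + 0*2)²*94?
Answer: 7618/9 ≈ 846.44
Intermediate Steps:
f(9) + (-3 + 0*2)²*94 = 4/9 + (-3 + 0*2)²*94 = 4*(⅑) + (-3 + 0)²*94 = 4/9 + (-3)²*94 = 4/9 + 9*94 = 4/9 + 846 = 7618/9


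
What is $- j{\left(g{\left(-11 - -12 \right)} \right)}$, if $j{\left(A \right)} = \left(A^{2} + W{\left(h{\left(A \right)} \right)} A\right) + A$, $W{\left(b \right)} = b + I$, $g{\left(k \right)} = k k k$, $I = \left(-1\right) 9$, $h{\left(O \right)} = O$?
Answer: $6$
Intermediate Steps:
$I = -9$
$g{\left(k \right)} = k^{3}$ ($g{\left(k \right)} = k^{2} k = k^{3}$)
$W{\left(b \right)} = -9 + b$ ($W{\left(b \right)} = b - 9 = -9 + b$)
$j{\left(A \right)} = A + A^{2} + A \left(-9 + A\right)$ ($j{\left(A \right)} = \left(A^{2} + \left(-9 + A\right) A\right) + A = \left(A^{2} + A \left(-9 + A\right)\right) + A = A + A^{2} + A \left(-9 + A\right)$)
$- j{\left(g{\left(-11 - -12 \right)} \right)} = - 2 \left(-11 - -12\right)^{3} \left(-4 + \left(-11 - -12\right)^{3}\right) = - 2 \left(-11 + 12\right)^{3} \left(-4 + \left(-11 + 12\right)^{3}\right) = - 2 \cdot 1^{3} \left(-4 + 1^{3}\right) = - 2 \cdot 1 \left(-4 + 1\right) = - 2 \cdot 1 \left(-3\right) = \left(-1\right) \left(-6\right) = 6$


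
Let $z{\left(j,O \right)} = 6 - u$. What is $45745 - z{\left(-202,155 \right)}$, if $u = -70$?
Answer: $45669$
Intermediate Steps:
$z{\left(j,O \right)} = 76$ ($z{\left(j,O \right)} = 6 - -70 = 6 + 70 = 76$)
$45745 - z{\left(-202,155 \right)} = 45745 - 76 = 45669$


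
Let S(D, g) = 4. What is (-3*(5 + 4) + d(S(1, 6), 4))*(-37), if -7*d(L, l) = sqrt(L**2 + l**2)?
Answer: 999 + 148*sqrt(2)/7 ≈ 1028.9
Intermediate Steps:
d(L, l) = -sqrt(L**2 + l**2)/7
(-3*(5 + 4) + d(S(1, 6), 4))*(-37) = (-3*(5 + 4) - sqrt(4**2 + 4**2)/7)*(-37) = (-3*9 - sqrt(16 + 16)/7)*(-37) = (-27 - 4*sqrt(2)/7)*(-37) = 999 + 148*sqrt(2)/7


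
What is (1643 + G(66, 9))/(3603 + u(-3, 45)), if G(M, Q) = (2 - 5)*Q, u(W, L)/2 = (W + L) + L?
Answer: 1616/3777 ≈ 0.42785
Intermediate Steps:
u(W, L) = 2*W + 4*L (u(W, L) = 2*((W + L) + L) = 2*((L + W) + L) = 2*(W + 2*L) = 2*W + 4*L)
G(M, Q) = -3*Q
(1643 + G(66, 9))/(3603 + u(-3, 45)) = (1643 - 3*9)/(3603 + (2*(-3) + 4*45)) = (1643 - 27)/(3603 + (-6 + 180)) = 1616/(3603 + 174) = 1616/3777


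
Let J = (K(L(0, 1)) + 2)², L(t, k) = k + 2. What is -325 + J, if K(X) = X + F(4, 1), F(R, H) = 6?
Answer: -204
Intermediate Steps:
L(t, k) = 2 + k
K(X) = 6 + X (K(X) = X + 6 = 6 + X)
J = 121 (J = ((6 + (2 + 1)) + 2)² = ((6 + 3) + 2)² = (9 + 2)² = 11² = 121)
-325 + J = -325 + 121 = -204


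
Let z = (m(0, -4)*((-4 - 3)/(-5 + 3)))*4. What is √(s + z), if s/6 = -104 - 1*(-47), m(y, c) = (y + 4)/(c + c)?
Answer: I*√349 ≈ 18.682*I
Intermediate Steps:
m(y, c) = (4 + y)/(2*c) (m(y, c) = (4 + y)/((2*c)) = (4 + y)*(1/(2*c)) = (4 + y)/(2*c))
s = -342 (s = 6*(-104 - 1*(-47)) = 6*(-104 + 47) = 6*(-57) = -342)
z = -7 (z = (((½)*(4 + 0)/(-4))*((-4 - 3)/(-5 + 3)))*4 = (((½)*(-¼)*4)*(-7/(-2)))*4 = -(-7)*(-1)/(2*2)*4 = -½*7/2*4 = -7/4*4 = -7)
√(s + z) = √(-342 - 7) = √(-349) = I*√349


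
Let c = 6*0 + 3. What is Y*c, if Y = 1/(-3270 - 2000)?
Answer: -3/5270 ≈ -0.00056926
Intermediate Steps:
c = 3 (c = 0 + 3 = 3)
Y = -1/5270 (Y = 1/(-5270) = -1/5270 ≈ -0.00018975)
Y*c = -1/5270*3 = -3/5270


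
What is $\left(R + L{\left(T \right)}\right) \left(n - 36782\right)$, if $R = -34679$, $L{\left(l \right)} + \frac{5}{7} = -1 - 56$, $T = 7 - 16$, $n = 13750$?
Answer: $\frac{5600392024}{7} \approx 8.0006 \cdot 10^{8}$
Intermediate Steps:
$T = -9$ ($T = 7 - 16 = -9$)
$L{\left(l \right)} = - \frac{404}{7}$ ($L{\left(l \right)} = - \frac{5}{7} - 57 = - \frac{404}{7}$)
$\left(R + L{\left(T \right)}\right) \left(n - 36782\right) = \left(-34679 - \frac{404}{7}\right) \left(13750 - 36782\right) = \left(- \frac{243157}{7}\right) \left(-23032\right) = \frac{5600392024}{7}$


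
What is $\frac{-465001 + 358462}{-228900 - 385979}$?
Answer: $\frac{106539}{614879} \approx 0.17327$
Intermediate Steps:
$\frac{-465001 + 358462}{-228900 - 385979} = - \frac{106539}{-228900 - 385979} = - \frac{106539}{-614879} = \left(-106539\right) \left(- \frac{1}{614879}\right) = \frac{106539}{614879}$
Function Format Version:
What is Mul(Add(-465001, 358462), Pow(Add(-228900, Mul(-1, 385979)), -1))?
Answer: Rational(106539, 614879) ≈ 0.17327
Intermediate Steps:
Mul(Add(-465001, 358462), Pow(Add(-228900, Mul(-1, 385979)), -1)) = Mul(-106539, Pow(Add(-228900, -385979), -1)) = Mul(-106539, Pow(-614879, -1)) = Mul(-106539, Rational(-1, 614879)) = Rational(106539, 614879)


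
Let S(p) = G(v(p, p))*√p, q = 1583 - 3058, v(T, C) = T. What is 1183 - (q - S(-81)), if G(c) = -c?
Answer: 2658 + 729*I ≈ 2658.0 + 729.0*I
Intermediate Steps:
q = -1475
S(p) = -p^(3/2) (S(p) = (-p)*√p = -p^(3/2))
1183 - (q - S(-81)) = 1183 - (-1475 - (-1)*(-81)^(3/2)) = 1183 - (-1475 - (-1)*(-729*I)) = 1183 - (-1475 - 729*I) = 1183 + (1475 + 729*I) = 2658 + 729*I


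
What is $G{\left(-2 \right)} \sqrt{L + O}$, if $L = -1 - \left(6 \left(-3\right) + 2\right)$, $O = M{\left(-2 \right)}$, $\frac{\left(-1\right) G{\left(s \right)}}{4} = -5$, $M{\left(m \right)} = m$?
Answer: $20 \sqrt{13} \approx 72.111$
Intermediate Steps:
$G{\left(s \right)} = 20$ ($G{\left(s \right)} = \left(-4\right) \left(-5\right) = 20$)
$O = -2$
$L = 15$ ($L = -1 - \left(-18 + 2\right) = -1 - -16 = -1 + 16 = 15$)
$G{\left(-2 \right)} \sqrt{L + O} = 20 \sqrt{15 - 2} = 20 \sqrt{13}$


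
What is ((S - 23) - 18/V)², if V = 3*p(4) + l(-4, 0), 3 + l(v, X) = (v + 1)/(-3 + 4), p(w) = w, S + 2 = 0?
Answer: 784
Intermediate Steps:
S = -2 (S = -2 + 0 = -2)
l(v, X) = -2 + v (l(v, X) = -3 + (v + 1)/(-3 + 4) = -3 + (1 + v)/1 = -3 + (1 + v)*1 = -3 + (1 + v) = -2 + v)
V = 6 (V = 3*4 + (-2 - 4) = 12 - 6 = 6)
((S - 23) - 18/V)² = ((-2 - 23) - 18/6)² = (-25 - 18*⅙)² = (-25 - 3)² = (-28)² = 784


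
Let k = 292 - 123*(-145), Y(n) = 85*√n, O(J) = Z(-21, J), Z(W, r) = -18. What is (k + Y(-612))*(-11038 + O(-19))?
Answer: -200412112 - 5638560*I*√17 ≈ -2.0041e+8 - 2.3248e+7*I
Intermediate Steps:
O(J) = -18
k = 18127 (k = 292 + 17835 = 18127)
(k + Y(-612))*(-11038 + O(-19)) = (18127 + 85*√(-612))*(-11038 - 18) = (18127 + 85*(6*I*√17))*(-11056) = (18127 + 510*I*√17)*(-11056) = -200412112 - 5638560*I*√17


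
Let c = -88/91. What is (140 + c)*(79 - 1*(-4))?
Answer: 1050116/91 ≈ 11540.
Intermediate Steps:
c = -88/91 (c = -88*1/91 = -88/91 ≈ -0.96703)
(140 + c)*(79 - 1*(-4)) = (140 - 88/91)*(79 - 1*(-4)) = 12652*(79 + 4)/91 = (12652/91)*83 = 1050116/91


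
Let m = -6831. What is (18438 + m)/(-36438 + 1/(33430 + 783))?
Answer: -397110291/1246653293 ≈ -0.31854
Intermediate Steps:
(18438 + m)/(-36438 + 1/(33430 + 783)) = (18438 - 6831)/(-36438 + 1/(33430 + 783)) = 11607/(-36438 + 1/34213) = 11607/(-1246653293/34213) = 11607*(-34213/1246653293) = -397110291/1246653293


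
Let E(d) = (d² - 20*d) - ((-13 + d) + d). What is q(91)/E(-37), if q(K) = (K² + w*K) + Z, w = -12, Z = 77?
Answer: 1211/366 ≈ 3.3087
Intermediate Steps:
q(K) = 77 + K² - 12*K (q(K) = (K² - 12*K) + 77 = 77 + K² - 12*K)
E(d) = 13 + d² - 22*d (E(d) = (d² - 20*d) - (-13 + 2*d) = (d² - 20*d) + (13 - 2*d) = 13 + d² - 22*d)
q(91)/E(-37) = (77 + 91² - 12*91)/(13 + (-37)² - 22*(-37)) = (77 + 8281 - 1092)/(13 + 1369 + 814) = 7266/2196 = 7266*(1/2196) = 1211/366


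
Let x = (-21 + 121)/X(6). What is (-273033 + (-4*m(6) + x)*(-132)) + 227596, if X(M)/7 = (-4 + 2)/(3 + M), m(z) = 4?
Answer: -243875/7 ≈ -34839.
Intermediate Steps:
X(M) = -14/(3 + M) (X(M) = 7*((-4 + 2)/(3 + M)) = 7*(-2/(3 + M)) = -14/(3 + M))
x = -450/7 (x = (-21 + 121)/((-14/(3 + 6))) = 100/((-14/9)) = 100/((-14*1/9)) = 100/(-14/9) = 100*(-9/14) = -450/7 ≈ -64.286)
(-273033 + (-4*m(6) + x)*(-132)) + 227596 = (-273033 + (-4*4 - 450/7)*(-132)) + 227596 = (-273033 + (-16 - 450/7)*(-132)) + 227596 = (-273033 - 562/7*(-132)) + 227596 = (-273033 + 74184/7) + 227596 = -1837047/7 + 227596 = -243875/7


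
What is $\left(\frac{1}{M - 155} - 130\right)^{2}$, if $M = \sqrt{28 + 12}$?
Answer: $\frac{1944640484413}{115056045} + \frac{2494564 \sqrt{10}}{115056045} \approx 16902.0$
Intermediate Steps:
$M = 2 \sqrt{10}$ ($M = \sqrt{40} = 2 \sqrt{10} \approx 6.3246$)
$\left(\frac{1}{M - 155} - 130\right)^{2} = \left(\frac{1}{2 \sqrt{10} - 155} - 130\right)^{2} = \left(\frac{1}{-155 + 2 \sqrt{10}} - 130\right)^{2} = \left(-130 + \frac{1}{-155 + 2 \sqrt{10}}\right)^{2}$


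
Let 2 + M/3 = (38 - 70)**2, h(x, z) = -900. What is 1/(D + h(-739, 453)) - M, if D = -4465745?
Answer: -13694733571/4466645 ≈ -3066.0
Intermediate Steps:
M = 3066 (M = -6 + 3*(38 - 70)**2 = -6 + 3*(-32)**2 = -6 + 3*1024 = -6 + 3072 = 3066)
1/(D + h(-739, 453)) - M = 1/(-4465745 - 900) - 1*3066 = 1/(-4466645) - 3066 = -1/4466645 - 3066 = -13694733571/4466645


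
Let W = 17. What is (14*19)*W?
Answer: 4522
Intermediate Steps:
(14*19)*W = (14*19)*17 = 266*17 = 4522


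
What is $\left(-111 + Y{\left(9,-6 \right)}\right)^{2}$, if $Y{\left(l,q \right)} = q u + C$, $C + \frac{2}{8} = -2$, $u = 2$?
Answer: $\frac{251001}{16} \approx 15688.0$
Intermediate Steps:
$C = - \frac{9}{4}$ ($C = - \frac{1}{4} - 2 = - \frac{9}{4} \approx -2.25$)
$Y{\left(l,q \right)} = - \frac{9}{4} + 2 q$ ($Y{\left(l,q \right)} = q 2 - \frac{9}{4} = 2 q - \frac{9}{4} = - \frac{9}{4} + 2 q$)
$\left(-111 + Y{\left(9,-6 \right)}\right)^{2} = \left(-111 + \left(- \frac{9}{4} + 2 \left(-6\right)\right)\right)^{2} = \left(-111 - \frac{57}{4}\right)^{2} = \left(- \frac{501}{4}\right)^{2} = \frac{251001}{16}$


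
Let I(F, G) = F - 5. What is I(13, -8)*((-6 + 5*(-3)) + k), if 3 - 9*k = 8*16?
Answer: -2512/9 ≈ -279.11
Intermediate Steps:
k = -125/9 (k = 1/3 - 8*16/9 = 1/3 - 1/9*128 = 1/3 - 128/9 = -125/9 ≈ -13.889)
I(F, G) = -5 + F
I(13, -8)*((-6 + 5*(-3)) + k) = (-5 + 13)*((-6 + 5*(-3)) - 125/9) = 8*((-6 - 15) - 125/9) = 8*(-21 - 125/9) = 8*(-314/9) = -2512/9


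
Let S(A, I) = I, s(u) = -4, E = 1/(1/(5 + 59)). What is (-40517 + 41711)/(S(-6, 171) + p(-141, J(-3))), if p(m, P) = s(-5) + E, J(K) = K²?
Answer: 398/77 ≈ 5.1688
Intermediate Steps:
E = 64 (E = 1/(1/64) = 64)
p(m, P) = 60 (p(m, P) = -4 + 64 = 60)
(-40517 + 41711)/(S(-6, 171) + p(-141, J(-3))) = (-40517 + 41711)/(171 + 60) = 1194/231 = 1194*(1/231) = 398/77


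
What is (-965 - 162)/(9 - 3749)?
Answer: 1127/3740 ≈ 0.30134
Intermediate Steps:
(-965 - 162)/(9 - 3749) = -1127/(-3740) = -1127*(-1/3740) = 1127/3740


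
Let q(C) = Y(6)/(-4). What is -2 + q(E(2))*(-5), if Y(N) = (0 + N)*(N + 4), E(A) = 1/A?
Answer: 73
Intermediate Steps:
Y(N) = N*(4 + N)
q(C) = -15 (q(C) = (6*(4 + 6))/(-4) = (6*10)*(-¼) = 60*(-¼) = -15)
-2 + q(E(2))*(-5) = -2 - 15*(-5) = -2 + 75 = 73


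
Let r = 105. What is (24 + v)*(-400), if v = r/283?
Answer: -2758800/283 ≈ -9748.4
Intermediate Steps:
v = 105/283 ≈ 0.37102
(24 + v)*(-400) = (24 + 105/283)*(-400) = (6897/283)*(-400) = -2758800/283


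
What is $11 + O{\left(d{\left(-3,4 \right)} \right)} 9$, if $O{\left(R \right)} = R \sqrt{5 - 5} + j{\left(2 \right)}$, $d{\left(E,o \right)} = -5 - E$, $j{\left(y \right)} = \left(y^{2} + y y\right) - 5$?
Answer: $38$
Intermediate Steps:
$j{\left(y \right)} = -5 + 2 y^{2}$ ($j{\left(y \right)} = \left(y^{2} + y^{2}\right) - 5 = 2 y^{2} - 5 = -5 + 2 y^{2}$)
$O{\left(R \right)} = 3$ ($O{\left(R \right)} = R \sqrt{5 - 5} - \left(5 - 2 \cdot 2^{2}\right) = R \sqrt{0} + \left(-5 + 2 \cdot 4\right) = R 0 + \left(-5 + 8\right) = 0 + 3 = 3$)
$11 + O{\left(d{\left(-3,4 \right)} \right)} 9 = 11 + 3 \cdot 9 = 11 + 27 = 38$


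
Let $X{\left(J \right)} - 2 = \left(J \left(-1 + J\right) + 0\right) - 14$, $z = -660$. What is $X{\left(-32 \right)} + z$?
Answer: $384$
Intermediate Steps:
$X{\left(J \right)} = -12 + J \left(-1 + J\right)$ ($X{\left(J \right)} = 2 + \left(\left(J \left(-1 + J\right) + 0\right) - 14\right) = 2 + \left(J \left(-1 + J\right) - 14\right) = 2 + \left(-14 + J \left(-1 + J\right)\right) = -12 + J \left(-1 + J\right)$)
$X{\left(-32 \right)} + z = \left(-12 + \left(-32\right)^{2} - -32\right) - 660 = \left(-12 + 1024 + 32\right) - 660 = 1044 - 660 = 384$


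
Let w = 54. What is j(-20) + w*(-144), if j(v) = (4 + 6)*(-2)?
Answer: -7796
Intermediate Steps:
j(v) = -20 (j(v) = 10*(-2) = -20)
j(-20) + w*(-144) = -20 + 54*(-144) = -20 - 7776 = -7796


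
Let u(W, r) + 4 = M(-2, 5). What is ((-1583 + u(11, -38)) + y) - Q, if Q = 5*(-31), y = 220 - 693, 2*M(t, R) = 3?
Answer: -3807/2 ≈ -1903.5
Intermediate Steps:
M(t, R) = 3/2 (M(t, R) = (½)*3 = 3/2)
u(W, r) = -5/2 (u(W, r) = -4 + 3/2 = -5/2)
y = -473
Q = -155
((-1583 + u(11, -38)) + y) - Q = ((-1583 - 5/2) - 473) - 1*(-155) = (-3171/2 - 473) + 155 = -4117/2 + 155 = -3807/2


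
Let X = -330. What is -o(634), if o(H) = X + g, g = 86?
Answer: 244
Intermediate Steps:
o(H) = -244 (o(H) = -330 + 86 = -244)
-o(634) = -1*(-244) = 244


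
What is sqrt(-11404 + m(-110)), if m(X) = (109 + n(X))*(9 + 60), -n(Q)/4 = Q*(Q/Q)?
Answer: sqrt(26477) ≈ 162.72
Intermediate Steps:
n(Q) = -4*Q (n(Q) = -4*Q*Q/Q = -4*Q)
m(X) = 7521 - 276*X (m(X) = (109 - 4*X)*(9 + 60) = (109 - 4*X)*69 = 7521 - 276*X)
sqrt(-11404 + m(-110)) = sqrt(-11404 + (7521 - 276*(-110))) = sqrt(-11404 + (7521 + 30360)) = sqrt(-11404 + 37881) = sqrt(26477)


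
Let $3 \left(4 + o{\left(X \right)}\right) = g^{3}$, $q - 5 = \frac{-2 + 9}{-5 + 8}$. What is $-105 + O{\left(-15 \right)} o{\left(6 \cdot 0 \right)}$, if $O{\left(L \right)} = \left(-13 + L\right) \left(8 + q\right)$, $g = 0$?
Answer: $\frac{4837}{3} \approx 1612.3$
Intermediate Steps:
$q = \frac{22}{3}$ ($q = 5 + \frac{-2 + 9}{-5 + 8} = 5 + \frac{7}{3} = \frac{22}{3} \approx 7.3333$)
$O{\left(L \right)} = - \frac{598}{3} + \frac{46 L}{3}$ ($O{\left(L \right)} = \left(-13 + L\right) \left(8 + \frac{22}{3}\right) = \left(-13 + L\right) \frac{46}{3} = - \frac{598}{3} + \frac{46 L}{3}$)
$o{\left(X \right)} = -4$ ($o{\left(X \right)} = -4 + \frac{0^{3}}{3} = -4 + \frac{1}{3} \cdot 0 = -4 + 0 = -4$)
$-105 + O{\left(-15 \right)} o{\left(6 \cdot 0 \right)} = -105 + \left(- \frac{598}{3} + \frac{46}{3} \left(-15\right)\right) \left(-4\right) = -105 + \left(- \frac{598}{3} - 230\right) \left(-4\right) = -105 - - \frac{5152}{3} = -105 + \frac{5152}{3} = \frac{4837}{3}$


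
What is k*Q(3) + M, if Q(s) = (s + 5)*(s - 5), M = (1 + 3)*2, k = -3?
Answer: 56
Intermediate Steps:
M = 8 (M = 4*2 = 8)
Q(s) = (-5 + s)*(5 + s) (Q(s) = (5 + s)*(-5 + s) = (-5 + s)*(5 + s))
k*Q(3) + M = -3*(-25 + 3**2) + 8 = -3*(-25 + 9) + 8 = -3*(-16) + 8 = 48 + 8 = 56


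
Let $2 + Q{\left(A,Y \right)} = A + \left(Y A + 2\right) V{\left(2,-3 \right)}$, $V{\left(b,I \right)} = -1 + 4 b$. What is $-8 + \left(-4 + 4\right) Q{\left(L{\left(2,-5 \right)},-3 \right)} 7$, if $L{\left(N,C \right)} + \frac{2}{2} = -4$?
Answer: $-8$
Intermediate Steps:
$L{\left(N,C \right)} = -5$ ($L{\left(N,C \right)} = -1 - 4 = -5$)
$Q{\left(A,Y \right)} = 12 + A + 7 A Y$ ($Q{\left(A,Y \right)} = -2 + \left(A + \left(Y A + 2\right) \left(-1 + 4 \cdot 2\right)\right) = -2 + \left(A + \left(A Y + 2\right) \left(-1 + 8\right)\right) = -2 + \left(A + \left(2 + A Y\right) 7\right) = -2 + \left(A + \left(14 + 7 A Y\right)\right) = -2 + \left(14 + A + 7 A Y\right) = 12 + A + 7 A Y$)
$-8 + \left(-4 + 4\right) Q{\left(L{\left(2,-5 \right)},-3 \right)} 7 = -8 + \left(-4 + 4\right) \left(12 - 5 + 7 \left(-5\right) \left(-3\right)\right) 7 = -8 + 0 \left(12 - 5 + 105\right) 7 = -8 + 0 \cdot 112 \cdot 7 = -8 + 0 \cdot 7 = -8 + 0 = -8$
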